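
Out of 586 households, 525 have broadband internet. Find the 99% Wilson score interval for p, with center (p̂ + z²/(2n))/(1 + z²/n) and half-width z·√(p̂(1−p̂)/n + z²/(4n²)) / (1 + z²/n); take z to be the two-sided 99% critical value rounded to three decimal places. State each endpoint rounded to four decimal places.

(0.8589, 0.9241)

Here p̂ = 525/586 = 0.89590 and z = 2.576 (z² = 6.635776).
1 + z²/n = 1.011324.
Adjusted center: (0.89590 + z²/(2n))/1.011324 = 0.89147.
Radicand: p̂(1−p̂)/n + z²/(4n²) = 0.000159146 + 0.000004831 = 0.000163977.
Half-width = z·√(radicand)/denom = 2.576·0.012805/1.011324 = 0.03262.
CI: 0.89147 ± 0.03262 = (0.8589, 0.9241).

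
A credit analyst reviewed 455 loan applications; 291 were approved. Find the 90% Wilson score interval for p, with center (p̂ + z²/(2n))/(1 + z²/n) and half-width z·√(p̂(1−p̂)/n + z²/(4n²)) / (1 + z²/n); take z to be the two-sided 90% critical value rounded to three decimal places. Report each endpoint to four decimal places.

(0.6018, 0.6757)

Here p̂ = 291/455 = 0.63956 and z = 1.645 (z² = 2.706025).
Denominator 1 + z²/n = 1 + 2.706025/455 = 1.005947.
Center = (0.63956 + 0.002974)/1.005947 = 0.63874.
Radicand: p̂(1−p̂)/n + z²/(4n²) = 0.000506644 + 0.000003268 = 0.000509912.
Half-width = z·√(radicand)/denom = 1.645·0.022581/1.005947 = 0.03693.
So the interval runs from 0.6018 to 0.6757.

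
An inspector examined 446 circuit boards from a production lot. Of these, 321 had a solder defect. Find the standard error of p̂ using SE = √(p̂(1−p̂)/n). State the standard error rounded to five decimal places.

p̂ = 321/446 = 0.71973.
p̂(1−p̂) = 0.201719.
Dividing by n and taking the root: √0.000452285 = 0.02127.

SE = 0.02127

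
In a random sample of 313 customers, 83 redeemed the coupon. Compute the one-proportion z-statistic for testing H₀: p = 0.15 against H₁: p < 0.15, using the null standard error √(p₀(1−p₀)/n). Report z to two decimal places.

Sample proportion p̂ = 83/313 = 0.26518.
Under H₀, SE = √(p₀(1−p₀)/n) = √(0.15·0.85/313) = √0.000407348 = 0.020183.
z = (p̂ − p₀)/SE = (0.26518 − 0.15)/0.020183 = 5.71.

z = 5.71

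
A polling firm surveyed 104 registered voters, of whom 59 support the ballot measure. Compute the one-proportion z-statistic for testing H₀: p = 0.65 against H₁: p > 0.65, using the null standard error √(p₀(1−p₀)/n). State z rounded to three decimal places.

z = -1.768

With x = 59 successes in n = 104, p̂ = 0.56731.
Null standard error: √(0.65·0.35/104) = √0.002187500 = 0.046771.
z = (p̂ − p₀)/SE = (0.56731 − 0.65)/0.046771 = -1.768.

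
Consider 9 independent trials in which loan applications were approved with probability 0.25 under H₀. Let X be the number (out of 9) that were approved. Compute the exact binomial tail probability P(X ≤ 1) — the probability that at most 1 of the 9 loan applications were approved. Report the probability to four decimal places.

X ~ Binomial(n=9, p=0.25).
P(X ≤ 1) = C(9,0)·0.25^0·0.75^9 + C(9,1)·0.25^1·0.75^8.
= 0.075085 + 0.225254 = 0.3003.

P = 0.3003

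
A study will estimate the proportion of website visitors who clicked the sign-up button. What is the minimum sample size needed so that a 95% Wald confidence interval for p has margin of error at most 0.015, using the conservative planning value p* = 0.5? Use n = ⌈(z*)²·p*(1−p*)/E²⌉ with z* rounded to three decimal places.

n = 4269

z* = 1.960 at the 95% level.
p*(1−p*) = 0.2500.
Required n before rounding: 3.841600 × 0.2500 / 0.015² = 4268.444.
⌈4268.444⌉ = 4269.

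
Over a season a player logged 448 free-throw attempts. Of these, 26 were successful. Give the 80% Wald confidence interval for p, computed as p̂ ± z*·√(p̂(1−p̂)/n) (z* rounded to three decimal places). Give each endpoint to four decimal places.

(0.0439, 0.0722)

The sample proportion is 26/448 = 0.05804.
SE = √(p̂(1−p̂)/n) = √(0.054668/448) = 0.011047.
z* = 1.282 at the 80% level.
Margin = 1.282·0.011047 = 0.01416.
Interval: 0.05804 ± 0.01416 → (0.0439, 0.0722).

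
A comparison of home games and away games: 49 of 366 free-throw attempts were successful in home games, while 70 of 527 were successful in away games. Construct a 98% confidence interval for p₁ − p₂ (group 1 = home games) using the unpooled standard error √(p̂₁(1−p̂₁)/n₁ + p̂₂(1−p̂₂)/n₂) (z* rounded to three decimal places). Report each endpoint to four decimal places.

p̂₁ = 49/366 = 0.13388, p̂₂ = 70/527 = 0.13283; p̂₁ − p̂₂ = 0.00105.
SE = √(0.000316820 + 0.000218566) = √0.000535386 = 0.023138.
The 98% critical value is z* = 2.326. Margin of error = 0.05382.
Interval: 0.00105 ± 0.05382 → (-0.0528, 0.0549).

(-0.0528, 0.0549)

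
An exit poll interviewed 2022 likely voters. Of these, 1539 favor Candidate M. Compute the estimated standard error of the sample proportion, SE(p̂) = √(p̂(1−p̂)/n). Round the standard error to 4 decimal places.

p̂ = 1539/2022 = 0.76113.
p̂(1−p̂) = 0.181811.
SE = √(0.181811/2022) = 0.0095.

SE = 0.0095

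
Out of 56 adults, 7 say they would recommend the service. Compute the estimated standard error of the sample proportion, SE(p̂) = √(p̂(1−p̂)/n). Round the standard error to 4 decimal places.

SE = 0.0442

p̂ = 7/56 = 0.12500.
p̂(1−p̂) = 0.109375.
SE = √(0.109375/56) = 0.0442.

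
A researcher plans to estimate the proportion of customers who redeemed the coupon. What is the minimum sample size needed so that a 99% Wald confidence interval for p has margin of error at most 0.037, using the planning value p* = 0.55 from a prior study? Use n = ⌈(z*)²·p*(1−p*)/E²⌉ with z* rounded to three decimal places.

n = 1200

z* = 2.576 at the 99% level.
p*(1−p*) = 0.2475.
(z*)²·p*(1−p*)/E² = 6.635776·0.2475/0.001369 = 1199.675.
⌈1199.675⌉ = 1200.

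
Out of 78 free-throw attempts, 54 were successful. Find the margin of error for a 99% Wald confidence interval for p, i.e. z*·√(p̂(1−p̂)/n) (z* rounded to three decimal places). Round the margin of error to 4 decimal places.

The sample proportion is 54/78 = 0.69231.
Standard error of p̂: √(0.213018/78) = √0.002730997 = 0.052259.
z* = 2.576 at the 99% level.
So ME = 0.1346.

ME = 0.1346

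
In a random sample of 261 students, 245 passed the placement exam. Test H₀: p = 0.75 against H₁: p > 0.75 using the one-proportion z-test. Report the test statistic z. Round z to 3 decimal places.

z = 7.040

p̂ = 245/261 = 0.93870.
Under H₀, SE = √(p₀(1−p₀)/n) = √(0.75·0.25/261) = √0.000718391 = 0.026803.
z = (p̂ − p₀)/SE = (0.93870 − 0.75)/0.026803 = 7.040.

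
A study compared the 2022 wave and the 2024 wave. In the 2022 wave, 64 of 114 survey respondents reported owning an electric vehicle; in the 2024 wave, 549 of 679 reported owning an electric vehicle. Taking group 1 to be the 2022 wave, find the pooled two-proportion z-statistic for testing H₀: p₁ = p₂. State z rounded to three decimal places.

z = -5.829

Sample proportions: p̂₁ = 64/114 = 0.56140 and p̂₂ = 549/679 = 0.80854.
Pooling: p̂ = 613/793 = 0.77301.
Pooled SE = √[0.1754634·0.01024468] ≈ 0.042398.
z = -0.24714/0.042398 = -5.829.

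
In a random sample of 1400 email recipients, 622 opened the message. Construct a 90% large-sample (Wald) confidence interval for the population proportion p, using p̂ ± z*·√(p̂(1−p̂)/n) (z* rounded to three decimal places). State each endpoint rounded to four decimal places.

p̂ = 622/1400 = 0.44429.
SE(p̂) = √(0.44429·0.55571/1400) = 0.013280.
For 90% confidence, z* = 1.645.
Margin = 1.645·0.013280 = 0.02185.
Interval: 0.44429 ± 0.02185 → (0.4224, 0.4661).

(0.4224, 0.4661)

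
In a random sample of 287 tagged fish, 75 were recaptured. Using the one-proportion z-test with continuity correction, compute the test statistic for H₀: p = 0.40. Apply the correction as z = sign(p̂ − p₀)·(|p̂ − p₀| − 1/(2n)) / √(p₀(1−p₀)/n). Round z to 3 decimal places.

z = -4.735

The sample proportion is 75/287 = 0.26132. p̂ − p₀ = -0.138676.
1/(2n) = 0.001742.
Corrected numerator: |-0.138676| − 0.001742 = 0.136934.
Null standard error: √(0.40·0.60/287) = √0.000836237 = 0.028918.
z = −0.136934/0.028918 = -4.735.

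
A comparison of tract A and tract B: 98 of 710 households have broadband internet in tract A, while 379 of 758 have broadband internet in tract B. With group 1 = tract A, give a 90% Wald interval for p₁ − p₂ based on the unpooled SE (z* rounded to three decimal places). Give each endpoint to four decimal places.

p̂₁ = 98/710 = 0.13803, p̂₂ = 379/758 = 0.50000; p̂₁ − p̂₂ = -0.36197.
SE = √(0.000167572 + 0.000329815) = √0.000497387 = 0.022302.
z* = 1.645 at the 90% level. Margin of error = 0.03669.
Interval: -0.36197 ± 0.03669 → (-0.3987, -0.3253).

(-0.3987, -0.3253)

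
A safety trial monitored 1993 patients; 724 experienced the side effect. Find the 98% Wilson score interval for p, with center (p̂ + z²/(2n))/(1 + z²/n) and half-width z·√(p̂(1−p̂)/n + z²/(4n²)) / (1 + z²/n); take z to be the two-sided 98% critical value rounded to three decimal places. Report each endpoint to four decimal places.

(0.3386, 0.3887)

Here p̂ = 724/1993 = 0.36327 and z = 2.326 (z² = 5.410276).
Denominator 1 + z²/n = 1 + 5.410276/1993 = 1.002715.
Adjusted center: (0.36327 + z²/(2n))/1.002715 = 0.36364.
Radicand: p̂(1−p̂)/n + z²/(4n²) = 0.000116059 + 0.000000341 = 0.000116400.
Half-width = z·√(radicand)/denom = 2.326·0.010789/1.002715 = 0.02503.
Interval: 0.36364 ± 0.02503 → (0.3386, 0.3887).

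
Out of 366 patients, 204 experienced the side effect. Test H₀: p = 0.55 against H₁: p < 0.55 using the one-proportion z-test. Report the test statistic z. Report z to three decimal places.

With x = 204 successes in n = 366, p̂ = 0.55738.
Null standard error: √(0.55·0.45/366) = √0.000676230 = 0.026004.
z = (0.55738 − 0.55)/0.026004 = 0.00738/0.026004 = 0.284.

z = 0.284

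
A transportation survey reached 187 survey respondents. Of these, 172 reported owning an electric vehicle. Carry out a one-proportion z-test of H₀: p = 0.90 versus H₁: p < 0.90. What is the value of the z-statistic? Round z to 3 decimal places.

The sample proportion is 172/187 = 0.91979.
SE₀ = √(0.90·0.10/187) = 0.021938.
z = (p̂ − p₀)/SE = (0.91979 − 0.90)/0.021938 = 0.902.

z = 0.902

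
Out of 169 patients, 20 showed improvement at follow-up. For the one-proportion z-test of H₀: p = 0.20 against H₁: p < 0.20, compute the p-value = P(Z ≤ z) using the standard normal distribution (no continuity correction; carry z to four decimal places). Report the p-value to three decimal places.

The sample proportion is 20/169 = 0.11834.
Null standard error: √(0.20·0.80/169) = √0.000946746 = 0.030769.
z = (p̂ − p₀)/SE = (20/169 − 0.20)/0.030769 ≈ -2.6538.
p-value = P(Z ≤ z) with z = -2.6538 → 0.004.

p-value = 0.004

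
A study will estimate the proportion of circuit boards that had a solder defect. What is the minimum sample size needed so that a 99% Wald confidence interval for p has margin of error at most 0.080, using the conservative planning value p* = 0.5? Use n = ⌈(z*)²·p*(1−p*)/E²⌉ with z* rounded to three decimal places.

n = 260

The 99% critical value is z* = 2.576.
p*(1−p*) = 0.2500.
Required n before rounding: 6.635776 × 0.2500 / 0.080² = 259.210.
Rounding up, n = 260.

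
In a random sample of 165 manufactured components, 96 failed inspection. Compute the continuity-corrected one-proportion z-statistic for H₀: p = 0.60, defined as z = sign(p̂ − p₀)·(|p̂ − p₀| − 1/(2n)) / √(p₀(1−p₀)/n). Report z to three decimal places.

With x = 96 successes in n = 165, p̂ = 0.58182. p̂ − p₀ = -0.018182.
Continuity correction 1/(2n) = 1/330 = 0.003030.
Corrected numerator: |-0.018182| − 0.003030 = 0.015152.
SE₀ = √(0.60·0.40/165) = 0.038139.
z = −0.015152/0.038139 = -0.397.

z = -0.397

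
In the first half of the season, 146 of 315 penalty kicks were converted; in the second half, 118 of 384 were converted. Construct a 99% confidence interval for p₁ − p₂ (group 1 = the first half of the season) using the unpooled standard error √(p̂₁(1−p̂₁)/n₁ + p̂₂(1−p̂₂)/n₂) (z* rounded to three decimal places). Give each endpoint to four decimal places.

p̂₁ = 146/315 = 0.46349, p̂₂ = 118/384 = 0.30729; p̂₁ − p̂₂ = 0.15620.
SE = √(0.000789420 + 0.000554332) = √0.001343752 = 0.036657.
The 99% critical value is z* = 2.576. Margin = 2.576·0.036657 = 0.09443.
So the interval runs from 0.0618 to 0.2506.

(0.0618, 0.2506)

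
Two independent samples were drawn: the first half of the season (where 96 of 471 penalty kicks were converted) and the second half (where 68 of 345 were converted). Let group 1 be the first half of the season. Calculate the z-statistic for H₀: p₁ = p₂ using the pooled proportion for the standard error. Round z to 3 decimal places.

Sample proportions: p̂₁ = 96/471 = 0.20382 and p̂₂ = 68/345 = 0.19710.
Pooling: p̂ = 164/816 = 0.20098.
Pooled SE = √[0.1605873·0.00502169] ≈ 0.028398.
z = (p̂₁ − p̂₂)/SE = (0.20382 − 0.19710)/0.028398 = 0.00672/0.028398 = 0.237.

z = 0.237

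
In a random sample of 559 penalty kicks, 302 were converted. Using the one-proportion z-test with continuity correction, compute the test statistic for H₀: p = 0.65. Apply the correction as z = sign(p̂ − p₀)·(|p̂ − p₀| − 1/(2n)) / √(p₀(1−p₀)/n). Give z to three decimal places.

Sample proportion p̂ = 302/559 = 0.54025. p̂ − p₀ = -0.109750.
1/(2n) = 0.000894.
Corrected numerator: |-0.109750| − 0.000894 = 0.108856.
SE₀ = √(0.65·0.35/559) = 0.020174.
z = (−)0.108856/0.020174 = -5.396.

z = -5.396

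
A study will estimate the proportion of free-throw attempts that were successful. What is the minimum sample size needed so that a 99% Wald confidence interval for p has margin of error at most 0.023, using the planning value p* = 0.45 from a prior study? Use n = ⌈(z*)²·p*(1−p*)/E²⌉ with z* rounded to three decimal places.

For 99% confidence, z* = 2.576.
p*(1−p*) = 0.2475.
(z*)²·p*(1−p*)/E² = 6.635776·0.2475/0.000529 = 3104.640.
⌈3104.640⌉ = 3105.

n = 3105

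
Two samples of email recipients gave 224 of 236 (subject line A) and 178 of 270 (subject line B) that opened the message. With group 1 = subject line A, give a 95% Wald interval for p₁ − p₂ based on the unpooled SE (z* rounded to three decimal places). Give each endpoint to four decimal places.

(0.2268, 0.3530)

p̂₁ = 0.94915, p̂₂ = 0.65926, so the observed difference is 0.28989.
Unpooled SE = √(p̂₁(1−p̂₁)/n₁ + p̂₂(1−p̂₂)/n₂) = √(0.000204500 + 0.000831987) = 0.032195.
For 95% confidence, z* = 1.960. Margin of error = 0.06310.
CI: 0.28989 ± 0.06310 = (0.2268, 0.3530).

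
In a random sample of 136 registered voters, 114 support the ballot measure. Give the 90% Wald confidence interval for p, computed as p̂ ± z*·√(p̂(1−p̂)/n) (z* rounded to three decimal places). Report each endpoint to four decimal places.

The sample proportion is 114/136 = 0.83824.
SE = √(p̂(1−p̂)/n) = √(0.135597/136) = 0.031576.
The 90% critical value is z* = 1.645.
Margin of error: 1.645 × 0.031576 = 0.05194.
Interval: 0.83824 ± 0.05194 → (0.7863, 0.8902).

(0.7863, 0.8902)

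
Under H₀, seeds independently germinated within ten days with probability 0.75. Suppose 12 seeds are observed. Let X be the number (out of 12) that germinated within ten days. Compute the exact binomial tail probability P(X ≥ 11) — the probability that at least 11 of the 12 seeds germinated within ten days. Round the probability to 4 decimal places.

P = 0.1584

X is binomial with n = 12 and p = 0.75.
P(X ≥ 11) = C(12,11)·0.75^11·0.25^1 + C(12,12)·0.75^12·0.25^0.
= 0.126705 + 0.031676 = 0.1584.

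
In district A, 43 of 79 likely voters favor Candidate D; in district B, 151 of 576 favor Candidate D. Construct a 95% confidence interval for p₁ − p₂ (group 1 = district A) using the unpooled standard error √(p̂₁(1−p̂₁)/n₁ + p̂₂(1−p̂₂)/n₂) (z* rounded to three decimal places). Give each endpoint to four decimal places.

p̂₁ = 43/79 = 0.54430, p̂₂ = 151/576 = 0.26215; p̂₁ − p̂₂ = 0.28215.
SE = √(0.003139711 + 0.000335814) = √0.003475525 = 0.058954.
z* = 1.960 at the 95% level. Margin = 1.960·0.058954 = 0.11555.
CI: 0.28215 ± 0.11555 = (0.1666, 0.3977).

(0.1666, 0.3977)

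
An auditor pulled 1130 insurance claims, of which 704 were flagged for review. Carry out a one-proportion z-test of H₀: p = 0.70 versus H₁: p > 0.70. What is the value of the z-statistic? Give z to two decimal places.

With x = 704 successes in n = 1130, p̂ = 0.62301.
SE₀ = √(0.70·0.30/1130) = 0.013632.
z = (0.62301 − 0.70)/0.013632 = -0.07699/0.013632 = -5.65.

z = -5.65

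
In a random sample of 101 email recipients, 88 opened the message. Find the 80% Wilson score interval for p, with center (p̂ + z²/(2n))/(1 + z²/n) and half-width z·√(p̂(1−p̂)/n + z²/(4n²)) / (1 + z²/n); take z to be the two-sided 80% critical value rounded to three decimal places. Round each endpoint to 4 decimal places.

p̂ = 88/101 = 0.87129; z = 1.282, so z² = 1.643524.
1 + z²/n = 1.016273.
Center = (0.87129 + 0.008136)/1.016273 = 0.86534.
Radicand: p̂(1−p̂)/n + z²/(4n²) = 0.001110355 + 0.000040279 = 0.001150634.
Half-width = 1.282·√0.001150634/1.016273 = 0.04279.
Interval: 0.86534 ± 0.04279 → (0.8226, 0.9081).

(0.8226, 0.9081)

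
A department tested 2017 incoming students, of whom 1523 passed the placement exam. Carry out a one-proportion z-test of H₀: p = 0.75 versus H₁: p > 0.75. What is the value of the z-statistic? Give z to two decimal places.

z = 0.53

Sample proportion p̂ = 1523/2017 = 0.75508.
Null standard error: √(0.75·0.25/2017) = √0.000092960 = 0.009642.
z = (p̂ − p₀)/SE = (0.75508 − 0.75)/0.009642 = 0.53.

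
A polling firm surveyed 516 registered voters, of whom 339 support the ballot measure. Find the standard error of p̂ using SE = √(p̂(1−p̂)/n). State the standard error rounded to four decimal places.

SE = 0.0209

The sample proportion is 339/516 = 0.65698.
p̂(1−p̂) = 0.225357.
SE = √(0.225357/516) = 0.0209.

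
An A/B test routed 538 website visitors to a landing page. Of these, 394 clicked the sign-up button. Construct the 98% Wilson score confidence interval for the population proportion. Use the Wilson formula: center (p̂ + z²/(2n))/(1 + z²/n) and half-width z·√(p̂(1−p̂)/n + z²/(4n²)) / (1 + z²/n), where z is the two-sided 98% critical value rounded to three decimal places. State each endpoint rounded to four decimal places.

(0.6858, 0.7743)

Here p̂ = 394/538 = 0.73234 and z = 2.326 (z² = 5.410276).
1 + z²/n = 1.010056.
Adjusted center: (0.73234 + z²/(2n))/1.010056 = 0.73003.
Radicand: p̂(1−p̂)/n + z²/(4n²) = 0.000364344 + 0.000004673 = 0.000369017.
Half-width = 2.326·√0.000369017/1.010056 = 0.04424.
So the interval runs from 0.6858 to 0.7743.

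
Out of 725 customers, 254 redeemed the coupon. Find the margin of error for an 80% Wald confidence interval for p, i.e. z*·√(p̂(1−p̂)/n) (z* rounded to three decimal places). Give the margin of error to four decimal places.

ME = 0.0227

Sample proportion p̂ = 254/725 = 0.35034.
Standard error of p̂: √(0.227603/725) = √0.000313936 = 0.017718.
The 80% critical value is z* = 1.282.
So ME = 0.0227.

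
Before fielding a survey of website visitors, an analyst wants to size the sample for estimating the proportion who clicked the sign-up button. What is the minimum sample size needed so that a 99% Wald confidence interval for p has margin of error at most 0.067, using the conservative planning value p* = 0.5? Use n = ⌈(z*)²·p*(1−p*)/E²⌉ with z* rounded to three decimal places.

n = 370

For 99% confidence, z* = 2.576.
p*(1−p*) = 0.2500.
(z*)²·p*(1−p*)/E² = 6.635776·0.2500/0.004489 = 369.558.
⌈369.558⌉ = 370.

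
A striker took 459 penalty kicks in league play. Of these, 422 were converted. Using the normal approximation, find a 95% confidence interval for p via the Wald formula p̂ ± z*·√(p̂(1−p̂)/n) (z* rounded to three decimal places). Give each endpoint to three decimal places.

(0.894, 0.944)

Sample proportion p̂ = 422/459 = 0.91939.
Standard error of p̂: √(0.074112/459) = √0.000161464 = 0.012707.
z* = 1.960 at the 95% level.
Margin of error: 1.960 × 0.012707 = 0.02491.
CI: 0.91939 ± 0.02491 = (0.894, 0.944).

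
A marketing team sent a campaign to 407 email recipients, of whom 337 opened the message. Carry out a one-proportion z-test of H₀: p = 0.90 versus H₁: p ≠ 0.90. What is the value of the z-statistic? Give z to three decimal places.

z = -4.841

With x = 337 successes in n = 407, p̂ = 0.82801.
Under H₀, SE = √(p₀(1−p₀)/n) = √(0.90·0.10/407) = √0.000221130 = 0.014870.
z = (0.82801 − 0.90)/0.014870 = -0.07199/0.014870 = -4.841.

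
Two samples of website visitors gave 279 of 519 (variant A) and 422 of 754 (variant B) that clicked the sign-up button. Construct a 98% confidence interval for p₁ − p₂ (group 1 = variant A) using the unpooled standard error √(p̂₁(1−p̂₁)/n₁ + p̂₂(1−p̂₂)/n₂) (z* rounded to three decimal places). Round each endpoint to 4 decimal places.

(-0.0881, 0.0439)

p̂₁ = 279/519 = 0.53757, p̂₂ = 422/754 = 0.55968; p̂₁ − p̂₂ = -0.02211.
Unpooled SE = √(p̂₁(1−p̂₁)/n₁ + p̂₂(1−p̂₂)/n₂) = √(0.000478976 + 0.000326841) = 0.028387.
For 98% confidence, z* = 2.326. Margin = 2.326·0.028387 = 0.06603.
So the interval runs from -0.0881 to 0.0439.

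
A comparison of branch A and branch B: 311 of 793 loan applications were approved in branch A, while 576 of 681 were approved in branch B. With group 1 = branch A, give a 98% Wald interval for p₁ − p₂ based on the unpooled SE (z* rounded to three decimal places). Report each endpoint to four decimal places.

p̂₁ = 0.39218, p̂₂ = 0.84581, so the observed difference is -0.45363.
SE = √(0.000300599 + 0.000191501) = √0.000492100 = 0.022183.
z* = 2.326 at the 98% level. Margin = 2.326·0.022183 = 0.05160.
So the interval runs from -0.5052 to -0.4020.

(-0.5052, -0.4020)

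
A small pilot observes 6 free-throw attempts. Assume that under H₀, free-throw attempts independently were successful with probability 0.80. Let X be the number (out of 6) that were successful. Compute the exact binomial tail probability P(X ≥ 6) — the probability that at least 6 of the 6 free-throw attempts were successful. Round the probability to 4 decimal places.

P = 0.2621

X is binomial with n = 6 and p = 0.80.
P(X ≥ 6) = C(6,6)·0.80^6·0.20^0.
= 0.262144 = 0.2621.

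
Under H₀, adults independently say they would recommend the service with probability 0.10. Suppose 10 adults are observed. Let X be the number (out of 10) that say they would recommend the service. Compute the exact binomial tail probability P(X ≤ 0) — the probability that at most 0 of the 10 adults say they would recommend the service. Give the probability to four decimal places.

P = 0.3487

X ~ Binomial(n=10, p=0.10).
P(X ≤ 0) = C(10,0)·0.10^0·0.90^10.
= 0.348678 = 0.3487.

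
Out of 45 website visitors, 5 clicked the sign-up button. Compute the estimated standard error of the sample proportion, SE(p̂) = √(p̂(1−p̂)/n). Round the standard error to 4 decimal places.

SE = 0.0468

With x = 5 successes in n = 45, p̂ = 0.11111.
p̂(1−p̂) = 0.098765.
Dividing by n and taking the root: √0.002194778 = 0.0468.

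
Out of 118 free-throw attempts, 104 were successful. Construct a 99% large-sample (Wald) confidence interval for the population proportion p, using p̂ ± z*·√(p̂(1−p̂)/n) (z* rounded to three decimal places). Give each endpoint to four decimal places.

(0.8047, 0.9580)

p̂ = 104/118 = 0.88136.
SE(p̂) = √(0.88136·0.11864/118) = 0.029769.
For 99% confidence, z* = 2.576.
Margin = 2.576·0.029769 = 0.07668.
CI: 0.88136 ± 0.07668 = (0.8047, 0.9580).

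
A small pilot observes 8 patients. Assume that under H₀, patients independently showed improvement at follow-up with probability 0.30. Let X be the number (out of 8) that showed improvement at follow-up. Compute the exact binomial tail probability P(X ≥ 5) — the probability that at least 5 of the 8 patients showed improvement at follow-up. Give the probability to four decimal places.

P = 0.0580

X is binomial with n = 8 and p = 0.30.
P(X ≥ 5) = C(8,5)·0.30^5·0.70^3 + C(8,6)·0.30^6·0.70^2 + C(8,7)·0.30^7·0.70^1 + C(8,8)·0.30^8·0.70^0.
= 0.046675 + 0.010002 + 0.001225 + 0.000066 = 0.0580.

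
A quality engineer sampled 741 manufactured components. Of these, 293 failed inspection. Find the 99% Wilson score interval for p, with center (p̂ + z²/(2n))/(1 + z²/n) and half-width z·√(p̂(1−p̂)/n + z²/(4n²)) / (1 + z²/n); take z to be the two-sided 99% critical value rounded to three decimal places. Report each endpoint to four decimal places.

(0.3503, 0.4424)

Here p̂ = 293/741 = 0.39541 and z = 2.576 (z² = 6.635776).
Denominator 1 + z²/n = 1 + 6.635776/741 = 1.008955.
Center = (0.39541 + 0.004478)/1.008955 = 0.39634.
Radicand: p̂(1−p̂)/n + z²/(4n²) = 0.000322620 + 0.000003021 = 0.000325641.
Half-width = 2.576·√0.000325641/1.008955 = 0.04607.
CI: 0.39634 ± 0.04607 = (0.3503, 0.4424).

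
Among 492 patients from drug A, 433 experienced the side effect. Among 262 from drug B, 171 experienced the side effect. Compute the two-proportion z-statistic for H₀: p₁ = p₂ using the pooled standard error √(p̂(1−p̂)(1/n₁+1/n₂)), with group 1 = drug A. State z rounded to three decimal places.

p̂₁ = 433/492 = 0.88008, p̂₂ = 171/262 = 0.65267.
Pooling: p̂ = 604/754 = 0.80106.
Pooled SE = √[0.1593623·0.00584931] ≈ 0.030531.
z = 0.22741/0.030531 = 7.448.

z = 7.448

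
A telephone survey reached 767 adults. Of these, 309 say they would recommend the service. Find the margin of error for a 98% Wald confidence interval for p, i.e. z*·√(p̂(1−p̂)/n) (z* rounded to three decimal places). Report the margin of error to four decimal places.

ME = 0.0412

The sample proportion is 309/767 = 0.40287.
Standard error of p̂: √(0.240565/767) = √0.000313645 = 0.017710.
z* = 2.326 at the 98% level.
So ME = 0.0412.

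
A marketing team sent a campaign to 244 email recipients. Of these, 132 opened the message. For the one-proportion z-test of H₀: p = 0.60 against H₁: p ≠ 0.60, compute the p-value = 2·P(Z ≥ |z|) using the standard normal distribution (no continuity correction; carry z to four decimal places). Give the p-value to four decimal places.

p̂ = 132/244 = 0.54098.
SE₀ = √(0.60·0.40/244) = 0.031363.
Test statistic (full precision, shown to 4 dp): z = (132/244 − 0.60)/SE₀ ≈ -1.8818.
p-value = 2·P(Z ≥ |z|) with z = -1.8818 → 0.0599.

p-value = 0.0599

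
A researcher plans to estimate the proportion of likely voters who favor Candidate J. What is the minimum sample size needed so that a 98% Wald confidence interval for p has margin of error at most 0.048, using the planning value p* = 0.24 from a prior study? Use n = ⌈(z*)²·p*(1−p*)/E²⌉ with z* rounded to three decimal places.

The 98% critical value is z* = 2.326.
p*(1−p*) = 0.24·0.76 = 0.1824.
(z*)²·p*(1−p*)/E² = 5.410276·0.1824/0.002304 = 428.314.
⌈428.314⌉ = 429.

n = 429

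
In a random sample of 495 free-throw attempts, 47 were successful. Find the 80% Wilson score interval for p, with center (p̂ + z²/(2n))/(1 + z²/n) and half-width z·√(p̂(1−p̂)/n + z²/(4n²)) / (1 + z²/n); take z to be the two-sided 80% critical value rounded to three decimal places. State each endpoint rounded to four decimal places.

(0.0794, 0.1132)

Here p̂ = 47/495 = 0.09495 and z = 1.282 (z² = 1.643524).
1 + z²/n = 1.003320.
Adjusted center: (0.09495 + z²/(2n))/1.003320 = 0.09629.
Radicand: p̂(1−p̂)/n + z²/(4n²) = 0.000173604 + 0.000001677 = 0.000175281.
Half-width = z·√(radicand)/denom = 1.282·0.013239/1.003320 = 0.01692.
CI: 0.09629 ± 0.01692 = (0.0794, 0.1132).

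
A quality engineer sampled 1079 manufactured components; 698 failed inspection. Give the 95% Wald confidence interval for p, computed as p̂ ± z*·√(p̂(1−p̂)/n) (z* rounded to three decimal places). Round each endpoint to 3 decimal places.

With x = 698 successes in n = 1079, p̂ = 0.64690.
Standard error of p̂: √(0.228422/1079) = √0.000211698 = 0.014550.
The 95% critical value is z* = 1.960.
Margin = 1.960·0.014550 = 0.02852.
CI: 0.64690 ± 0.02852 = (0.618, 0.675).

(0.618, 0.675)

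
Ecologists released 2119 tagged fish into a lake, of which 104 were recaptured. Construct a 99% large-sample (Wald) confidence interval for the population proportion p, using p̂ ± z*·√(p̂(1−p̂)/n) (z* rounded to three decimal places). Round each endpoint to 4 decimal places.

p̂ = 104/2119 = 0.04908.
SE(p̂) = √(0.04908·0.95092/2119) = 0.004693.
The 99% critical value is z* = 2.576.
Margin = 2.576·0.004693 = 0.01209.
Interval: 0.04908 ± 0.01209 → (0.0370, 0.0612).

(0.0370, 0.0612)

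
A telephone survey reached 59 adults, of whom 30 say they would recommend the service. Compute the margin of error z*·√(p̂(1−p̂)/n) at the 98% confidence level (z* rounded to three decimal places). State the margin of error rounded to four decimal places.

ME = 0.1514

The sample proportion is 30/59 = 0.50847.
SE(p̂) = √(0.50847·0.49153/59) = 0.065085.
For 98% confidence, z* = 2.326.
So ME = 0.1514.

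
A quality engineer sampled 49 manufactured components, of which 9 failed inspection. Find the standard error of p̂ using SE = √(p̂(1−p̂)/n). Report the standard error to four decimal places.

With x = 9 successes in n = 49, p̂ = 0.18367.
p̂(1−p̂) = 0.18367·0.81633 = 0.149935.
SE = √(0.149935/49) = 0.0553.

SE = 0.0553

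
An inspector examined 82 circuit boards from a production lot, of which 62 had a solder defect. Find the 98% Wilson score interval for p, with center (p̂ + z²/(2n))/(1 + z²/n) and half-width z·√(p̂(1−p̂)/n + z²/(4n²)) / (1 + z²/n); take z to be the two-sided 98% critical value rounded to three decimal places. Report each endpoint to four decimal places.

p̂ = 62/82 = 0.75610; z = 2.326, so z² = 5.410276.
Denominator 1 + z²/n = 1 + 5.410276/82 = 1.065979.
Adjusted center: (0.75610 + z²/(2n))/1.065979 = 0.74025.
Radicand: p̂(1−p̂)/n + z²/(4n²) = 0.002248952 + 0.000201155 = 0.002450107.
Half-width = 2.326·√0.002450107/1.065979 = 0.10801.
So the interval runs from 0.6322 to 0.8483.

(0.6322, 0.8483)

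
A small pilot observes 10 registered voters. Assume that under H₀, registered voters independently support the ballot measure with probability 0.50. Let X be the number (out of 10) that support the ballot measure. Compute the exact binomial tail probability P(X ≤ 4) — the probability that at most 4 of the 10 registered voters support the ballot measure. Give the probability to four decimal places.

X ~ Binomial(n=10, p=0.50).
P(X ≤ 4) = Σ_{j=0}^{4} C(10,j)·0.50^j·0.50^{10−j}.
= 0.000977 + 0.009766 + 0.043945 + 0.117188 + 0.205078 = 0.3770.

P = 0.3770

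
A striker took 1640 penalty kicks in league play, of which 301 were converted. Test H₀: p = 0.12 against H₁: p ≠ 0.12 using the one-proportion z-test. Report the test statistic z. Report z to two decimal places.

z = 7.92

The sample proportion is 301/1640 = 0.18354.
Under H₀, SE = √(p₀(1−p₀)/n) = √(0.12·0.88/1640) = √0.000064390 = 0.008024.
z = (p̂ − p₀)/SE = (0.18354 − 0.12)/0.008024 = 7.92.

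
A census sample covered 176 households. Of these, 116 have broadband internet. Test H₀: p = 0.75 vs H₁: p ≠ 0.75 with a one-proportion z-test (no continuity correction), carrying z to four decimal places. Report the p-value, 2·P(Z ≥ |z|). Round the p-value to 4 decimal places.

p̂ = 116/176 = 0.65909.
Under H₀, SE = √(p₀(1−p₀)/n) = √(0.75·0.25/176) = √0.001065341 = 0.032640.
z = (p̂ − p₀)/SE = (116/176 − 0.75)/0.032640 ≈ -2.7852.
p-value = 2·P(Z ≥ |z|) with z = -2.7852 → 0.0053.

p-value = 0.0053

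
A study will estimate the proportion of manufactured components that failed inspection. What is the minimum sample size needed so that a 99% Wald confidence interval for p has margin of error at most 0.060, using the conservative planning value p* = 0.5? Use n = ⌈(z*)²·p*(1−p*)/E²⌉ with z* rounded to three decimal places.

n = 461

The 99% critical value is z* = 2.576.
p*(1−p*) = 0.50·0.50 = 0.2500.
(z*)²·p*(1−p*)/E² = 6.635776·0.2500/0.003600 = 460.818.
Rounding up, n = 461.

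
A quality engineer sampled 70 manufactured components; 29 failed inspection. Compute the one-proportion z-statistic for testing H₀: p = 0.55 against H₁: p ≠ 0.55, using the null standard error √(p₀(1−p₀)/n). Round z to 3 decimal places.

Sample proportion p̂ = 29/70 = 0.41429.
Null standard error: √(0.55·0.45/70) = √0.003535714 = 0.059462.
z = (0.41429 − 0.55)/0.059462 = -0.13571/0.059462 = -2.282.

z = -2.282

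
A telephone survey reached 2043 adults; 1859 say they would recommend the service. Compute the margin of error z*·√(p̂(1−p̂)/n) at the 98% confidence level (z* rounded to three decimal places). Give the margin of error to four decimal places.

The sample proportion is 1859/2043 = 0.90994.
SE(p̂) = √(0.90994·0.09006/2043) = 0.006334.
z* = 2.326 at the 98% level.
ME = 2.326·0.006334 = 0.0147.

ME = 0.0147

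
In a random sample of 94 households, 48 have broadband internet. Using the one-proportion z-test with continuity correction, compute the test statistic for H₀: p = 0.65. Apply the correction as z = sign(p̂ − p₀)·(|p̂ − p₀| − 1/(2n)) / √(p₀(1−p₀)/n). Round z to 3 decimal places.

p̂ = 48/94 = 0.51064. p̂ − p₀ = -0.139362.
Continuity correction 1/(2n) = 1/188 = 0.005319.
Corrected numerator: |-0.139362| − 0.005319 = 0.134043.
Null standard error: √(0.65·0.35/94) = √0.002420213 = 0.049196.
z = −0.134043/0.049196 = -2.725.

z = -2.725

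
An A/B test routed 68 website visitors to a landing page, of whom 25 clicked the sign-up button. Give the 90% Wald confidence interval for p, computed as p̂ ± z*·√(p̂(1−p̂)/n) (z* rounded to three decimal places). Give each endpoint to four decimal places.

p̂ = 25/68 = 0.36765.
Standard error of p̂: √(0.232483/68) = √0.003418863 = 0.058471.
The 90% critical value is z* = 1.645.
Margin = 1.645·0.058471 = 0.09618.
Interval: 0.36765 ± 0.09618 → (0.2715, 0.4638).

(0.2715, 0.4638)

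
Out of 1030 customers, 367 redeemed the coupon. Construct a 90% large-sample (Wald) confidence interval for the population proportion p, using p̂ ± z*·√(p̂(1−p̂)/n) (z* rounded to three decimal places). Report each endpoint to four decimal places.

(0.3318, 0.3809)

The sample proportion is 367/1030 = 0.35631.
SE(p̂) = √(0.35631·0.64369/1030) = 0.014922.
z* = 1.645 at the 90% level.
Margin = 1.645·0.014922 = 0.02455.
Interval: 0.35631 ± 0.02455 → (0.3318, 0.3809).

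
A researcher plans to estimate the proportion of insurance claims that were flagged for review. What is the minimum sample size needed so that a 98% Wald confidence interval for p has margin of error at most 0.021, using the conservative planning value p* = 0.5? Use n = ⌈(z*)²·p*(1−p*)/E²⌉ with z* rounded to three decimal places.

n = 3068

z* = 2.326 at the 98% level.
p*(1−p*) = 0.50·0.50 = 0.2500.
Required n before rounding: 5.410276 × 0.2500 / 0.021² = 3067.050.
Rounding up, n = 3068.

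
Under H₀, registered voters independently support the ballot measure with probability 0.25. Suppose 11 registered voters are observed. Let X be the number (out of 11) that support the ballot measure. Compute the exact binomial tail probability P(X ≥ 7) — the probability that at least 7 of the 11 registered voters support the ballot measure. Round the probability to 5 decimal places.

X is binomial with n = 11 and p = 0.25.
P(X ≥ 7) = Σ_{j=7}^{11} C(11,j)·0.25^j·0.75^{11−j}.
= 0.006373 + 0.001062 + 0.000118 + 0.000008 + 0.000000 = 0.00756.

P = 0.00756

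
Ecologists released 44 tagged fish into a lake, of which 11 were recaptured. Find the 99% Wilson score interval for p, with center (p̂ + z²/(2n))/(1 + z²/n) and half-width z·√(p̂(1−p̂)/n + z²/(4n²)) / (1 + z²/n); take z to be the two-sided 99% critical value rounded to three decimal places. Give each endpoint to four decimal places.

(0.1226, 0.4429)

p̂ = 11/44 = 0.25000; z = 2.576, so z² = 6.635776.
1 + z²/n = 1.150813.
Adjusted center: (0.25000 + z²/(2n))/1.150813 = 0.28276.
Radicand: p̂(1−p̂)/n + z²/(4n²) = 0.004261364 + 0.000856893 = 0.005118257.
Half-width = 2.576·√0.005118257/1.150813 = 0.16014.
Interval: 0.28276 ± 0.16014 → (0.1226, 0.4429).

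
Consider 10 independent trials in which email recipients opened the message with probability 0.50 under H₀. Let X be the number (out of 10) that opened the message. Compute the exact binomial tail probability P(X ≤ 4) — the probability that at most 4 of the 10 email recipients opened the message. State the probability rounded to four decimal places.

P = 0.3770

X is binomial with n = 10 and p = 0.50.
P(X ≤ 4) = Σ_{j=0}^{4} C(10,j)·0.50^j·0.50^{10−j}.
= 0.000977 + 0.009766 + 0.043945 + 0.117188 + 0.205078 = 0.3770.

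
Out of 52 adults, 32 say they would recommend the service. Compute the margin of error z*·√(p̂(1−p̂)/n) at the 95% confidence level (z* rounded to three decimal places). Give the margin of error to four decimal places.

ME = 0.1322

The sample proportion is 32/52 = 0.61538.
SE(p̂) = √(0.61538·0.38462/52) = 0.067466.
z* = 1.960 at the 95% level.
Margin of error = z*·SE = 1.960 × 0.067466 = 0.1322.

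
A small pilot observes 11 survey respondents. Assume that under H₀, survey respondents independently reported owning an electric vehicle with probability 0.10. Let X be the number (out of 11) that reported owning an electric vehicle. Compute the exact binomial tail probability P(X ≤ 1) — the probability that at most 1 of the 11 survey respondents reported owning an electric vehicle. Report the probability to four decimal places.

P = 0.6974

X is binomial with n = 11 and p = 0.10.
P(X ≤ 1) = C(11,0)·0.10^0·0.90^11 + C(11,1)·0.10^1·0.90^10.
= 0.313811 + 0.383546 = 0.6974.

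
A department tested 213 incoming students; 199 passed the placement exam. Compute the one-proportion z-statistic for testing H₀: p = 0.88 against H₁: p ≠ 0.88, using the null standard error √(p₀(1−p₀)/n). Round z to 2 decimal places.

z = 2.44

Sample proportion p̂ = 199/213 = 0.93427.
Under H₀, SE = √(p₀(1−p₀)/n) = √(0.88·0.12/213) = √0.000495775 = 0.022266.
z = (0.93427 − 0.88)/0.022266 = 0.05427/0.022266 = 2.44.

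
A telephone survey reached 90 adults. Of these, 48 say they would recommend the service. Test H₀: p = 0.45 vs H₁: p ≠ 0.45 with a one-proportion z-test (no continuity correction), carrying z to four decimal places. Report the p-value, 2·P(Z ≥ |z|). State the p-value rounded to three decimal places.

p-value = 0.112

The sample proportion is 48/90 = 0.53333.
Under H₀, SE = √(p₀(1−p₀)/n) = √(0.45·0.55/90) = √0.002750000 = 0.052440.
z = (p̂ − p₀)/SE = (48/90 − 0.45)/0.052440 ≈ 1.5891.
p-value = 2·P(Z ≥ |z|) with z = 1.5891 → 0.112.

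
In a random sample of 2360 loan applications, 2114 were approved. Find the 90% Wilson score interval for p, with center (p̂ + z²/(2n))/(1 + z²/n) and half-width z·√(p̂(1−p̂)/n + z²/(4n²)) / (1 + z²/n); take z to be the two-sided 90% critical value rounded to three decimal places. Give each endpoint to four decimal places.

(0.8850, 0.9057)

p̂ = 2114/2360 = 0.89576; z = 1.645, so z² = 2.706025.
Denominator 1 + z²/n = 1 + 2.706025/2360 = 1.001147.
Center = (0.89576 + 0.000573)/1.001147 = 0.89531.
Radicand: p̂(1−p̂)/n + z²/(4n²) = 0.000039564 + 0.000000121 = 0.000039685.
Half-width = 1.645·√0.000039685/1.001147 = 0.01035.
So the interval runs from 0.8850 to 0.9057.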